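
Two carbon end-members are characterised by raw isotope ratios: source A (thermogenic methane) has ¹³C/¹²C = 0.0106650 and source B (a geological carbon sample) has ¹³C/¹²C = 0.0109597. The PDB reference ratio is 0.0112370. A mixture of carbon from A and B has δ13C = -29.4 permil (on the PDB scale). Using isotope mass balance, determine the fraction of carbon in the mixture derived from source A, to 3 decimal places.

δ_A = (0.0106650/0.0112370 − 1)×1000 = (0.949097 − 1)×1000 = -50.903 permil
δ_B = (0.0109597/0.0112370 − 1)×1000 = (0.975323 − 1)×1000 = -24.677 permil
f_A = (δ_mix − δ_B)/(δ_A − δ_B) = (-29.4 − (-24.677))/(-50.903 − (-24.677))
f_A = -4.723 / -26.226 = 0.1801

0.180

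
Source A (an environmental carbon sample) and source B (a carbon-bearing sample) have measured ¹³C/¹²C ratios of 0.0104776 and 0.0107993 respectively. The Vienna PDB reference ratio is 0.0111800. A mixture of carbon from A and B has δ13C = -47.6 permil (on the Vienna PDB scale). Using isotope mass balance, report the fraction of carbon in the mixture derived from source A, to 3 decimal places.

0.471

δ_A = (0.0104776/0.0111800 − 1)×1000 = (0.937174 − 1)×1000 = -62.826 permil
δ_B = (0.0107993/0.0111800 − 1)×1000 = (0.965948 − 1)×1000 = -34.052 permil
f_A = (δ_mix − δ_B)/(δ_A − δ_B) = (-47.6 − (-34.052))/(-62.826 − (-34.052))
f_A = -13.548 / -28.775 = 0.4708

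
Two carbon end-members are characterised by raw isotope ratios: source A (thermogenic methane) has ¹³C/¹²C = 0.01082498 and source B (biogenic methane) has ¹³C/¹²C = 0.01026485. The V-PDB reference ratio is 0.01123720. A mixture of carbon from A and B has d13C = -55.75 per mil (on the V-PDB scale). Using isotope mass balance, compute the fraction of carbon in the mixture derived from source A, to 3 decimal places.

δ_A = (0.01082498/0.01123720 − 1)×1000 = (0.963316 − 1)×1000 = -36.684 per mil
δ_B = (0.01026485/0.01123720 − 1)×1000 = (0.913470 − 1)×1000 = -86.530 per mil
f_A = (δ_mix − δ_B)/(δ_A − δ_B) = (-55.75 − (-86.530))/(-36.684 − (-86.530))
f_A = 30.780 / 49.846 = 0.6175

0.617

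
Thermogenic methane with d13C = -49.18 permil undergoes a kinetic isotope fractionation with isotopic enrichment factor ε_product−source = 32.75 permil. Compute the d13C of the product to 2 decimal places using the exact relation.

To first order, δ_product ≈ δ_source + ε = -16.43 permil.
Exactly, δ_product = (δ_source + 1000)·(ε/1000 + 1) − 1000.
δ_product = (-49.18 + 1000) × (32.75/1000 + 1) − 1000
δ_product = -18.041 permil

-18.04 permil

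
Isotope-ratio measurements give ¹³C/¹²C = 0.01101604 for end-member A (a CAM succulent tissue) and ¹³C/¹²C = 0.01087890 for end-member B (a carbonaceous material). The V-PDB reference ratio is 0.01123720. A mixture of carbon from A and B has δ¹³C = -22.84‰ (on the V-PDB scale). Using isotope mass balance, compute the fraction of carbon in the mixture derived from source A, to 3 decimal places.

0.741

δ_A = (0.01101604/0.01123720 − 1)×1000 = (0.980319 − 1)×1000 = -19.681‰
δ_B = (0.01087890/0.01123720 − 1)×1000 = (0.968115 − 1)×1000 = -31.885‰
f_A = (δ_mix − δ_B)/(δ_A − δ_B) = (-22.84 − (-31.885))/(-19.681 − (-31.885))
f_A = 9.045 / 12.204 = 0.7412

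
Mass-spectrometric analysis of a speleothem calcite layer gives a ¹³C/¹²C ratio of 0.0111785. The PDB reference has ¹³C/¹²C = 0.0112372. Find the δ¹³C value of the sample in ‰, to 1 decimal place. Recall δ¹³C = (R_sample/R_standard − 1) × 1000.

-5.2‰

δ¹³C = (R_sample / R_standard − 1) × 1000
R_sample / R_standard = 0.0111785 / 0.0112372 = 0.994776
δ¹³C = (0.994776 − 1) × 1000 = -5.22‰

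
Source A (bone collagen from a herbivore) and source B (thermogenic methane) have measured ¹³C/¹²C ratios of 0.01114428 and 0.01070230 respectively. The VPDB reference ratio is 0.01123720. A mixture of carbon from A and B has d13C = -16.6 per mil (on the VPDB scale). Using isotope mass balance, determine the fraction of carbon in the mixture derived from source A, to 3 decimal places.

0.788

δ_A = (0.01114428/0.01123720 − 1)×1000 = (0.991731 − 1)×1000 = -8.269 per mil
δ_B = (0.01070230/0.01123720 − 1)×1000 = (0.952399 − 1)×1000 = -47.601 per mil
f_A = (δ_mix − δ_B)/(δ_A − δ_B) = (-16.6 − (-47.601))/(-8.269 − (-47.601))
f_A = 31.001 / 39.332 = 0.7882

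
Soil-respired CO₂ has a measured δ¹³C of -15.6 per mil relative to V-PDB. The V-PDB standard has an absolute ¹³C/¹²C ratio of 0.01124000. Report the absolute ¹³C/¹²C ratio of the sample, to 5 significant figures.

0.011065

R_sample = R_standard × (δ¹³C/1000 + 1)
R_sample = 0.01124000 × (-15.6/1000 + 1) = 0.01124000 × 0.984400
R_sample = 0.0110647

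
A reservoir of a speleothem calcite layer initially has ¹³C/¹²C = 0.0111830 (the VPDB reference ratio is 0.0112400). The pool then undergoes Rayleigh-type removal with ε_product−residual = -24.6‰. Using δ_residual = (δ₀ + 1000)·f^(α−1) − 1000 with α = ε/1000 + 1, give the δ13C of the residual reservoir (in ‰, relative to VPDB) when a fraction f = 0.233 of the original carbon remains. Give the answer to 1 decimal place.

δ₀ = (0.0111830/0.0112400 − 1)×1000 = (0.994929 − 1)×1000 = -5.071‰
α − 1 = ε/1000 = -0.0246
f^(α−1) = 0.233^(-0.0246) = 1.036485
δ_res = (-5.071 + 1000) × 1.036485 − 1000 = 1031.229 − 1000 = 31.23‰

31.2‰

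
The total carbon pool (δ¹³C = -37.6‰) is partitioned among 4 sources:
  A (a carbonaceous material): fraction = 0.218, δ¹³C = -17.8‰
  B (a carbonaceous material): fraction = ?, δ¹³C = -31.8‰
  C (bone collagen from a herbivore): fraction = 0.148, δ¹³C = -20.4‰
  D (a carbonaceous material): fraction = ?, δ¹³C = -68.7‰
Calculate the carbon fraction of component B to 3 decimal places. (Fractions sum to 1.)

0.348

Let f_B and f_D be the unknown fractions; fractions sum to 1 so f_B + f_D = 0.634.
Mass balance: Σ fᵢ·δᵢ = δ_bulk ⇒ f_B·(-31.8) + f_D·(-68.7) = -37.6 − (-6.900) = -30.700
Substitute f_D = 0.634 − f_B:
f_B·(-31.8 − -68.7) = -30.700 − 0.634×(-68.7) = 12.855
f_B = 12.855 / 36.9 = 0.3484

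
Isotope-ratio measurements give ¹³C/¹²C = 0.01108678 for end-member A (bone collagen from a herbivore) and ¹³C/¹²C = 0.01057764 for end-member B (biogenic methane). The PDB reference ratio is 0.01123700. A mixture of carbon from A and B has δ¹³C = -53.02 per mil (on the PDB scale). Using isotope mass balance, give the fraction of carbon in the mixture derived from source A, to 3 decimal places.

δ_A = (0.01108678/0.01123700 − 1)×1000 = (0.986632 − 1)×1000 = -13.368 per mil
δ_B = (0.01057764/0.01123700 − 1)×1000 = (0.941322 − 1)×1000 = -58.678 per mil
f_A = (δ_mix − δ_B)/(δ_A − δ_B) = (-53.02 − (-58.678))/(-13.368 − (-58.678))
f_A = 5.658 / 45.309 = 0.1249

0.125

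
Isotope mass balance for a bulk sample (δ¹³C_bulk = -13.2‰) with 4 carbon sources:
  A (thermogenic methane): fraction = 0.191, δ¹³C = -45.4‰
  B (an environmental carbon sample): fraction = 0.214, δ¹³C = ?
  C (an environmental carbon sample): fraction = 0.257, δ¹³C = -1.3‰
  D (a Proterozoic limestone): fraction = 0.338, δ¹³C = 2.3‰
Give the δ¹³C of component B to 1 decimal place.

Isotope mass balance: δ_bulk = Σ fᵢ·δᵢ.
-13.2 = 0.191×(-45.4) + 0.214×δ_B + 0.257×(-1.3) + 0.338×(2.3)
0.214·δ_B = -13.2 − (-8.228) = -4.972
δ_B = -4.972 / 0.214 = -23.23‰

-23.2‰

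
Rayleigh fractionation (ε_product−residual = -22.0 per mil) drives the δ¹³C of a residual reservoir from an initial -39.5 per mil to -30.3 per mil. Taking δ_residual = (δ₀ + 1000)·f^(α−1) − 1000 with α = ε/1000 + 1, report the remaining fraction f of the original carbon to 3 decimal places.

α − 1 = ε/1000 = -0.0220
(δ_res + 1000)/(δ₀ + 1000) = (-30.3 + 1000)/(-39.5 + 1000) = 969.7/960.5 = 1.009578
f = 1.009578^(1/-0.0220) = exp(ln(1.009578)/-0.0220) = exp(0.00953/-0.0220)
f = exp(-0.4333) = 0.6484

0.648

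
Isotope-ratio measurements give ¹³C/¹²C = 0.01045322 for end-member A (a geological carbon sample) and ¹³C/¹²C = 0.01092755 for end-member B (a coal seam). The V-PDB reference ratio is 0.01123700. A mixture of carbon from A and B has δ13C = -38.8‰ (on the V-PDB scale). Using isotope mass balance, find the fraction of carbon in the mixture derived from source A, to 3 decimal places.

δ_A = (0.01045322/0.01123700 − 1)×1000 = (0.930250 − 1)×1000 = -69.750‰
δ_B = (0.01092755/0.01123700 − 1)×1000 = (0.972462 − 1)×1000 = -27.538‰
f_A = (δ_mix − δ_B)/(δ_A − δ_B) = (-38.8 − (-27.538))/(-69.750 − (-27.538))
f_A = -11.262 / -42.211 = 0.2668

0.267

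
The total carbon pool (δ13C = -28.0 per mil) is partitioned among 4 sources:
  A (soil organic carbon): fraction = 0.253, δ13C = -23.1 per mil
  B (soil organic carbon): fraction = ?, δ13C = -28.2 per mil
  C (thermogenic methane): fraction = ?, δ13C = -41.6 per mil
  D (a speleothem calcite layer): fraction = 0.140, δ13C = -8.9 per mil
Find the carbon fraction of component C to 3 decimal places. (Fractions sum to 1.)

Let f_C and f_B be the unknown fractions; fractions sum to 1 so f_C + f_B = 0.607.
Mass balance: Σ fᵢ·δᵢ = δ_bulk ⇒ f_C·(-41.6) + f_B·(-28.2) = -28.0 − (-7.090) = -20.910
Substitute f_B = 0.607 − f_C:
f_C·(-41.6 − -28.2) = -20.910 − 0.607×(-28.2) = -3.792
f_C = -3.792 / -13.4 = 0.2830

0.283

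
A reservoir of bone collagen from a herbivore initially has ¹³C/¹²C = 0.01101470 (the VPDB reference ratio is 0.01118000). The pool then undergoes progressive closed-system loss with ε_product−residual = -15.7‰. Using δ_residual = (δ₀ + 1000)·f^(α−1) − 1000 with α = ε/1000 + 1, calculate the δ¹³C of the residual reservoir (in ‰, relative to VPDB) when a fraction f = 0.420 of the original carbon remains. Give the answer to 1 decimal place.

δ₀ = (0.01101470/0.01118000 − 1)×1000 = (0.985215 − 1)×1000 = -14.785‰
α − 1 = ε/1000 = -0.0157
f^(α−1) = 0.420^(-0.0157) = 1.013713
δ_res = (-14.785 + 1000) × 1.013713 − 1000 = 998.725 − 1000 = -1.28‰

-1.3‰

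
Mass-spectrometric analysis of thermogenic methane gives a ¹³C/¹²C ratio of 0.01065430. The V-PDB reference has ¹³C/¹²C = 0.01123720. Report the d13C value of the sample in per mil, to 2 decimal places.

-51.87 per mil

d13C = (R_sample / R_standard − 1) × 1000
R_sample / R_standard = 0.01065430 / 0.01123720 = 0.948128
d13C = (0.948128 − 1) × 1000 = -51.872 per mil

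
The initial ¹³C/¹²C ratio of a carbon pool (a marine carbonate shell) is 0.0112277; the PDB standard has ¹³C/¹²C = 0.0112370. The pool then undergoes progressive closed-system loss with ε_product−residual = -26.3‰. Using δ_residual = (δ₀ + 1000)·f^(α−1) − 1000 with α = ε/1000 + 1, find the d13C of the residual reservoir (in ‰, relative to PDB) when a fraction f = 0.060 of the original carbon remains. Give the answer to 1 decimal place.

δ₀ = (0.0112277/0.0112370 − 1)×1000 = (0.999172 − 1)×1000 = -0.828‰
α − 1 = ε/1000 = -0.0263
f^(α−1) = 0.060^(-0.0263) = 1.076799
δ_res = (-0.828 + 1000) × 1.076799 − 1000 = 1075.908 − 1000 = 75.91‰

75.9‰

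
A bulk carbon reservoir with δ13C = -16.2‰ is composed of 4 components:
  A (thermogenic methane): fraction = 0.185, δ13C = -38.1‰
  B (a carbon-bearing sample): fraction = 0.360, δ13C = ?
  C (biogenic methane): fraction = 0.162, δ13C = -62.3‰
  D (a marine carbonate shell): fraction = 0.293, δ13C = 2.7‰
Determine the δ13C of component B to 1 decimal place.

Isotope mass balance: δ_bulk = Σ fᵢ·δᵢ.
-16.2 = 0.185×(-38.1) + 0.360×δ_B + 0.162×(-62.3) + 0.293×(2.7)
0.360·δ_B = -16.2 − (-16.350) = 0.150
δ_B = 0.150 / 0.360 = 0.42‰

0.4‰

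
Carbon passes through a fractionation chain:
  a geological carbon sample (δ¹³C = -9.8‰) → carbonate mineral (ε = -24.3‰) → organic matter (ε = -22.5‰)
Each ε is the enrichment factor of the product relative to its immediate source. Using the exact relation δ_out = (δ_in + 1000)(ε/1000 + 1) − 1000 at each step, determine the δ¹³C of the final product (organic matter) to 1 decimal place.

-55.6‰

step 1: δ = (-9.80 + 1000)·(-24.3/1000 + 1) − 1000 = -33.86‰
step 2: δ = (-33.86 + 1000)·(-22.5/1000 + 1) − 1000 = -55.60‰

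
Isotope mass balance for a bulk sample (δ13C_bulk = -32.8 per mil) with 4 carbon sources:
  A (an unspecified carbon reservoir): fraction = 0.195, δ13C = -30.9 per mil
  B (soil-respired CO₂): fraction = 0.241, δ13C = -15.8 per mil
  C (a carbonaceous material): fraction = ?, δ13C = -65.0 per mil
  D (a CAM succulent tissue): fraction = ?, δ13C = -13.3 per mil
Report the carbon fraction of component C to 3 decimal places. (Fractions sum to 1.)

Let f_C and f_D be the unknown fractions; fractions sum to 1 so f_C + f_D = 0.564.
Mass balance: Σ fᵢ·δᵢ = δ_bulk ⇒ f_C·(-65.0) + f_D·(-13.3) = -32.8 − (-9.833) = -22.967
Substitute f_D = 0.564 − f_C:
f_C·(-65.0 − -13.3) = -22.967 − 0.564×(-13.3) = -15.465
f_C = -15.465 / -51.7 = 0.2991

0.299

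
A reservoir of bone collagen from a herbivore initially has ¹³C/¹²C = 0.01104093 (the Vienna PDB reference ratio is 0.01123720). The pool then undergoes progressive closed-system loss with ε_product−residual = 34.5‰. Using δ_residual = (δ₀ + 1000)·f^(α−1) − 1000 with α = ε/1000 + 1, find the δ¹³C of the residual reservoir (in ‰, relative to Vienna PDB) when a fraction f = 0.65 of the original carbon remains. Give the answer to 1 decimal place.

-32.0‰

δ₀ = (0.01104093/0.01123720 − 1)×1000 = (0.982534 − 1)×1000 = -17.466‰
α − 1 = ε/1000 = 0.0345
f^(α−1) = 0.65^(0.0345) = 0.985248
δ_res = (-17.466 + 1000) × 0.985248 − 1000 = 968.039 − 1000 = -31.96‰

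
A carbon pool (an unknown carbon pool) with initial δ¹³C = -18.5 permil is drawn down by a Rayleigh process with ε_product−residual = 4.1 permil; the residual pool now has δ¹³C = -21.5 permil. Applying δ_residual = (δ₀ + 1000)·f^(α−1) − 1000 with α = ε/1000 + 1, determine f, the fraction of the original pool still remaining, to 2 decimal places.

α − 1 = ε/1000 = 0.0041
(δ_res + 1000)/(δ₀ + 1000) = (-21.5 + 1000)/(-18.5 + 1000) = 978.5/981.5 = 0.996943
f = 0.996943^(1/0.0041) = exp(ln(0.996943)/0.0041) = exp(-0.00306/0.0041)
f = exp(-0.7466) = 0.4740

0.47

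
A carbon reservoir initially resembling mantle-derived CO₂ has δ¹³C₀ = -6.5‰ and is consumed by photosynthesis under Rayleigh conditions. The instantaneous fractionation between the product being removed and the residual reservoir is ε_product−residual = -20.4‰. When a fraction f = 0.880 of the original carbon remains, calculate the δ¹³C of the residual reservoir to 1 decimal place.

-3.9‰

Rayleigh residual: δ_res = (δ₀ + 1000)·f^(α−1) − 1000
α = ε/1000 + 1 = 0.97960, so α − 1 = -0.02040
f^(α−1) = 0.880^(-0.02040) = 1.002611
δ_res = (-6.5 + 1000) × 1.002611 − 1000 = 996.094 − 1000 = -3.91‰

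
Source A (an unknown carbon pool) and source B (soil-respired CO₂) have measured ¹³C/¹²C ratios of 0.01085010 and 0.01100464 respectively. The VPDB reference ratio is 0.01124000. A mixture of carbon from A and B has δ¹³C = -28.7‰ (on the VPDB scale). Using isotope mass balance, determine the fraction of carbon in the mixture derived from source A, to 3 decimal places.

0.564

δ_A = (0.01085010/0.01124000 − 1)×1000 = (0.965311 − 1)×1000 = -34.689‰
δ_B = (0.01100464/0.01124000 − 1)×1000 = (0.979060 − 1)×1000 = -20.940‰
f_A = (δ_mix − δ_B)/(δ_A − δ_B) = (-28.7 − (-20.940))/(-34.689 − (-20.940))
f_A = -7.760 / -13.749 = 0.5644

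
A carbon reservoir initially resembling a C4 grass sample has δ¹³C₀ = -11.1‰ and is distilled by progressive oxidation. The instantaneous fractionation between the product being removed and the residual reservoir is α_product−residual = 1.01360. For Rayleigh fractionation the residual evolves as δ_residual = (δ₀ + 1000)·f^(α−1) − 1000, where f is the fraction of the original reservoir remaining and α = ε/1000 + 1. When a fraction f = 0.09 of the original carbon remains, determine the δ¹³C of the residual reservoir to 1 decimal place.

-43.0‰

Rayleigh residual: δ_res = (δ₀ + 1000)·f^(α−1) − 1000
α − 1 = 0.01360
f^(α−1) = 0.09^(0.01360) = 0.967782
δ_res = (-11.1 + 1000) × 0.967782 − 1000 = 957.040 − 1000 = -42.96‰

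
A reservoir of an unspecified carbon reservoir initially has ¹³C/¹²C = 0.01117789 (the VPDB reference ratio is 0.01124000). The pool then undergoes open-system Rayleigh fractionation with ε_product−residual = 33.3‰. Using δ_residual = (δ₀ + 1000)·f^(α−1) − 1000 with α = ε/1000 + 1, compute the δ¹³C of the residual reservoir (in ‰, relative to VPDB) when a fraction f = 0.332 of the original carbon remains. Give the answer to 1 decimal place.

δ₀ = (0.01117789/0.01124000 − 1)×1000 = (0.994474 − 1)×1000 = -5.526‰
α − 1 = ε/1000 = 0.0333
f^(α−1) = 0.332^(0.0333) = 0.963949
δ_res = (-5.526 + 1000) × 0.963949 − 1000 = 958.622 − 1000 = -41.38‰

-41.4‰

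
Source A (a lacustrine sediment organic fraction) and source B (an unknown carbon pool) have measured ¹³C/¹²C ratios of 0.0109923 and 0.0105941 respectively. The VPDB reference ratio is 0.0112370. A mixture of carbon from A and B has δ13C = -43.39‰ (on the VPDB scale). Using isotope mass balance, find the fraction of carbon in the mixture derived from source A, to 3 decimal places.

δ_A = (0.0109923/0.0112370 − 1)×1000 = (0.978224 − 1)×1000 = -21.776‰
δ_B = (0.0105941/0.0112370 − 1)×1000 = (0.942787 − 1)×1000 = -57.213‰
f_A = (δ_mix − δ_B)/(δ_A − δ_B) = (-43.39 − (-57.213))/(-21.776 − (-57.213))
f_A = 13.823 / 35.437 = 0.3901

0.390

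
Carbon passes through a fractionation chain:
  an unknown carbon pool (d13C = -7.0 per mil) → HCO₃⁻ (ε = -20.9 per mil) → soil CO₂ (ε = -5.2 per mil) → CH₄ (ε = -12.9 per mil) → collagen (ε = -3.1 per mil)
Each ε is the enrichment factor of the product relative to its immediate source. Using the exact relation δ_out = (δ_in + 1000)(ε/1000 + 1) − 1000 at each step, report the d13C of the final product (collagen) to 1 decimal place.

-48.2 per mil

step 1: δ = (-7.00 + 1000)·(-20.9/1000 + 1) − 1000 = -27.75 per mil
step 2: δ = (-27.75 + 1000)·(-5.2/1000 + 1) − 1000 = -32.81 per mil
step 3: δ = (-32.81 + 1000)·(-12.9/1000 + 1) − 1000 = -45.29 per mil
step 4: δ = (-45.29 + 1000)·(-3.1/1000 + 1) − 1000 = -48.25 per mil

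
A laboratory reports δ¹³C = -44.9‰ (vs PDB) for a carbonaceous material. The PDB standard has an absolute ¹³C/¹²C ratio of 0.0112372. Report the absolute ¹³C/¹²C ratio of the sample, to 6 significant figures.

0.0107326

R_sample = R_standard × (δ¹³C/1000 + 1)
R_sample = 0.0112372 × (-44.9/1000 + 1) = 0.0112372 × 0.955100
R_sample = 0.0107326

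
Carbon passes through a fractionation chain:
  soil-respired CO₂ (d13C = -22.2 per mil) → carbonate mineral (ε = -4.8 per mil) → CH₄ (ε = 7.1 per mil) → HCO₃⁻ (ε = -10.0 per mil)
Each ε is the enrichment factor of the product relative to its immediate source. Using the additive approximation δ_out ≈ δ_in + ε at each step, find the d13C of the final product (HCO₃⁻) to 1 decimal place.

step 1: δ ≈ -22.2 + (-4.8) = -27.0 per mil
step 2: δ ≈ -27.0 + (7.1) = -19.9 per mil
step 3: δ ≈ -19.9 + (-10.0) = -29.9 per mil

-29.9 per mil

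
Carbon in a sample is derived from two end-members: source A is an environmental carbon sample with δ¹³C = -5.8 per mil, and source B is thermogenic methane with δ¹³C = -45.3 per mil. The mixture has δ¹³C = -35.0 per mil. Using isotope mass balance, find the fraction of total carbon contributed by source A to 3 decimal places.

0.261

δ_mix = f_A·δ_A + (1 − f_A)·δ_B  ⇒  f_A = (δ_mix − δ_B)/(δ_A − δ_B)
f_A = (-35.0 − (-45.3)) / (-5.8 − (-45.3))
f_A = 10.3 / 39.5 = 0.2608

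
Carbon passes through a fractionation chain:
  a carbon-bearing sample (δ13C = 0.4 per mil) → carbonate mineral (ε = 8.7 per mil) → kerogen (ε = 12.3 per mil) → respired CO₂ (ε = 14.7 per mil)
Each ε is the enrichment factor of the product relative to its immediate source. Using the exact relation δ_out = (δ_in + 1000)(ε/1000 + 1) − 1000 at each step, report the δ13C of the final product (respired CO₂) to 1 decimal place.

step 1: δ = (0.40 + 1000)·(8.7/1000 + 1) − 1000 = 9.10 per mil
step 2: δ = (9.10 + 1000)·(12.3/1000 + 1) − 1000 = 21.52 per mil
step 3: δ = (21.52 + 1000)·(14.7/1000 + 1) − 1000 = 36.53 per mil

36.5 per mil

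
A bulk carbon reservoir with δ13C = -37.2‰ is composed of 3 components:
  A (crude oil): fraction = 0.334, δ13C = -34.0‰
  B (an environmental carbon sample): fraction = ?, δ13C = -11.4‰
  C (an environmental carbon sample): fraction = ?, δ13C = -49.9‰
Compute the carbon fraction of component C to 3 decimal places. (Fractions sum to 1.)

0.474

Let f_C and f_B be the unknown fractions; fractions sum to 1 so f_C + f_B = 0.666.
Mass balance: Σ fᵢ·δᵢ = δ_bulk ⇒ f_C·(-49.9) + f_B·(-11.4) = -37.2 − (-11.356) = -25.844
Substitute f_B = 0.666 − f_C:
f_C·(-49.9 − -11.4) = -25.844 − 0.666×(-11.4) = -18.252
f_C = -18.252 / -38.5 = 0.4741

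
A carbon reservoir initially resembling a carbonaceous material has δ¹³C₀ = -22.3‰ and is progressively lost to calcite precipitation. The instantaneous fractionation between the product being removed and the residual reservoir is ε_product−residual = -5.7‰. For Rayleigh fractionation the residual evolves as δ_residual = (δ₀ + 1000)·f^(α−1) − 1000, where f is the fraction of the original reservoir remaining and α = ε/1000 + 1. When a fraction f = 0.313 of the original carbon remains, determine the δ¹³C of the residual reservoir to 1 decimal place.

Rayleigh residual: δ_res = (δ₀ + 1000)·f^(α−1) − 1000
α = ε/1000 + 1 = 0.99430, so α − 1 = -0.00570
f^(α−1) = 0.313^(-0.00570) = 1.006643
δ_res = (-22.3 + 1000) × 1.006643 − 1000 = 984.195 − 1000 = -15.81‰

-15.8‰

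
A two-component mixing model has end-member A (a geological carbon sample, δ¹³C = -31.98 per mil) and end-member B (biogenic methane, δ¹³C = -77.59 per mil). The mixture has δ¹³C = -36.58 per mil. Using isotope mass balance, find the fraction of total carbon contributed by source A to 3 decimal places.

δ_mix = f_A·δ_A + (1 − f_A)·δ_B  ⇒  f_A = (δ_mix − δ_B)/(δ_A − δ_B)
f_A = (-36.58 − (-77.59)) / (-31.98 − (-77.59))
f_A = 41.01 / 45.61 = 0.8991

0.899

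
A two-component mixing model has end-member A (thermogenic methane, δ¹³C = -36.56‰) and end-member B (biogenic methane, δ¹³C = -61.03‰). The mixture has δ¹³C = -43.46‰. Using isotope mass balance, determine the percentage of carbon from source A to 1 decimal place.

71.8%

δ_mix = f_A·δ_A + (1 − f_A)·δ_B  ⇒  f_A = (δ_mix − δ_B)/(δ_A − δ_B)
f_A = (-43.46 − (-61.03)) / (-36.56 − (-61.03))
f_A = 17.57 / 24.47 = 0.7180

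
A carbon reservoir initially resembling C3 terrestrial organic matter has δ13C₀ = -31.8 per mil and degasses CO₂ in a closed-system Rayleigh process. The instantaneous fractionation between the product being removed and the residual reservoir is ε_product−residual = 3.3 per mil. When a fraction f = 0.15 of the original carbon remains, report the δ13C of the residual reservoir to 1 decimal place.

Rayleigh residual: δ_res = (δ₀ + 1000)·f^(α−1) − 1000
α = ε/1000 + 1 = 1.00330, so α − 1 = 0.00330
f^(α−1) = 0.15^(0.00330) = 0.993759
δ_res = (-31.8 + 1000) × 0.993759 − 1000 = 962.158 − 1000 = -37.84 per mil

-37.8 per mil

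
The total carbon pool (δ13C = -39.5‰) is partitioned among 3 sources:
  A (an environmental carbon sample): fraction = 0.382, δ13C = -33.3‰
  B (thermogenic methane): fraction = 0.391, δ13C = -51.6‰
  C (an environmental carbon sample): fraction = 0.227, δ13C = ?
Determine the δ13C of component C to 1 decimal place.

Isotope mass balance: δ_bulk = Σ fᵢ·δᵢ.
-39.5 = 0.382×(-33.3) + 0.391×(-51.6) + 0.227×δ_C
0.227·δ_C = -39.5 − (-32.896) = -6.604
δ_C = -6.604 / 0.227 = -29.09‰

-29.1‰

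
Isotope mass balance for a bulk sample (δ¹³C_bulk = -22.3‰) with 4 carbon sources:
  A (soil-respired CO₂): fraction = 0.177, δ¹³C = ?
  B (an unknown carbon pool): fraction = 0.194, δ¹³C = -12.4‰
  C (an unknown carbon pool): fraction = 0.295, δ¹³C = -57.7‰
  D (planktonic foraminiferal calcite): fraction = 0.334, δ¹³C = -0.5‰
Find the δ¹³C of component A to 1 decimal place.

Isotope mass balance: δ_bulk = Σ fᵢ·δᵢ.
-22.3 = 0.177×δ_A + 0.194×(-12.4) + 0.295×(-57.7) + 0.334×(-0.5)
0.177·δ_A = -22.3 − (-19.594) = -2.706
δ_A = -2.706 / 0.177 = -15.29‰

-15.3‰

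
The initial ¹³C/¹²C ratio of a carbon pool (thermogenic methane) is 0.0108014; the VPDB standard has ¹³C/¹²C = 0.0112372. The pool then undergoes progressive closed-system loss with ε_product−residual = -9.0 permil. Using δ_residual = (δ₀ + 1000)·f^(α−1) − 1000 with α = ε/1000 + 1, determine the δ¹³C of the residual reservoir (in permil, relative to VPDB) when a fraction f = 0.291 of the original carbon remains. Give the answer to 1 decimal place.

δ₀ = (0.0108014/0.0112372 − 1)×1000 = (0.961218 − 1)×1000 = -38.782 permil
α − 1 = ε/1000 = -0.0090
f^(α−1) = 0.291^(-0.0090) = 1.011172
δ_res = (-38.782 + 1000) × 1.011172 − 1000 = 971.957 − 1000 = -28.04 permil

-28.0 permil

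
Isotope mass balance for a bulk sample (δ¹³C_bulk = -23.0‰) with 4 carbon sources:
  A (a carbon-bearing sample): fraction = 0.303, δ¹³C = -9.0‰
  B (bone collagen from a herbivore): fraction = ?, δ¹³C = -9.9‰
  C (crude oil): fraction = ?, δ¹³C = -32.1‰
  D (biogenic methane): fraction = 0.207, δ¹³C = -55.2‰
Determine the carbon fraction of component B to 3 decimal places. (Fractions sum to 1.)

0.310

Let f_B and f_C be the unknown fractions; fractions sum to 1 so f_B + f_C = 0.490.
Mass balance: Σ fᵢ·δᵢ = δ_bulk ⇒ f_B·(-9.9) + f_C·(-32.1) = -23.0 − (-14.153) = -8.847
Substitute f_C = 0.490 − f_B:
f_B·(-9.9 − -32.1) = -8.847 − 0.490×(-32.1) = 6.882
f_B = 6.882 / 22.2 = 0.3100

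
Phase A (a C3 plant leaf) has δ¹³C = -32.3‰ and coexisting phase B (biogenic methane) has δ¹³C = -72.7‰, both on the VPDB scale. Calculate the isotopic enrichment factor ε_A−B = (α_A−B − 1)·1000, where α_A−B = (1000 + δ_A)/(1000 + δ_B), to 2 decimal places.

43.57‰

α_A−B = (1000 + -32.3) / (1000 + -72.7) = 967.7 / 927.3 = 1.043567
ε_A−B = (1.043567 − 1) × 1000 = 43.567‰
(The approximation ε ≈ δ_A − δ_B would give 40.4‰.)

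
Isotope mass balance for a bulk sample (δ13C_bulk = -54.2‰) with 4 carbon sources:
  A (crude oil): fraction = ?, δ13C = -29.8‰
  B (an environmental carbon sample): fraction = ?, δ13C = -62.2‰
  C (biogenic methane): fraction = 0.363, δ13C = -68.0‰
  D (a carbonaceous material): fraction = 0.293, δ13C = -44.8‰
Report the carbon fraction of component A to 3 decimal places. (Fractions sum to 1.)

0.155

Let f_A and f_B be the unknown fractions; fractions sum to 1 so f_A + f_B = 0.344.
Mass balance: Σ fᵢ·δᵢ = δ_bulk ⇒ f_A·(-29.8) + f_B·(-62.2) = -54.2 − (-37.810) = -16.390
Substitute f_B = 0.344 − f_A:
f_A·(-29.8 − -62.2) = -16.390 − 0.344×(-62.2) = 5.007
f_A = 5.007 / 32.4 = 0.1545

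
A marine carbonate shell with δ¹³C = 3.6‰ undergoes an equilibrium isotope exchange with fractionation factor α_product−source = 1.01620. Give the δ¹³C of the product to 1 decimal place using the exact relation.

19.9‰

δ_product = (δ_source + 1000)·α − 1000
δ_product = (3.6 + 1000) × 1.01620 − 1000
δ_product = 1019.858 − 1000 = 19.86‰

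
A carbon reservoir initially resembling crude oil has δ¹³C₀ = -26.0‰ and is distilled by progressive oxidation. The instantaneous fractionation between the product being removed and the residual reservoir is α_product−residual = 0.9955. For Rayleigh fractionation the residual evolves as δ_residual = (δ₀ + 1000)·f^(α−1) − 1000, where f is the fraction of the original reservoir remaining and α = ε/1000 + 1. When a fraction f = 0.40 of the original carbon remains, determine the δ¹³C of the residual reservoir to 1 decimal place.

Rayleigh residual: δ_res = (δ₀ + 1000)·f^(α−1) − 1000
α − 1 = -0.00450
f^(α−1) = 0.40^(-0.00450) = 1.004132
δ_res = (-26.0 + 1000) × 1.004132 − 1000 = 978.024 − 1000 = -21.98‰

-22.0‰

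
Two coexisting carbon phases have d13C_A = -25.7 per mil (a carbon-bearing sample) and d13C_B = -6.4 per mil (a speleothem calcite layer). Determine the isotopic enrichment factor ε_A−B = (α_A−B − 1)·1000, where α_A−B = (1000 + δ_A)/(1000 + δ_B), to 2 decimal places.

-19.42 per mil

α_A−B = (1000 + -25.7) / (1000 + -6.4) = 974.3 / 993.6 = 0.980576
ε_A−B = (0.980576 − 1) × 1000 = -19.424 per mil
(The approximation ε ≈ δ_A − δ_B would give -19.3 per mil.)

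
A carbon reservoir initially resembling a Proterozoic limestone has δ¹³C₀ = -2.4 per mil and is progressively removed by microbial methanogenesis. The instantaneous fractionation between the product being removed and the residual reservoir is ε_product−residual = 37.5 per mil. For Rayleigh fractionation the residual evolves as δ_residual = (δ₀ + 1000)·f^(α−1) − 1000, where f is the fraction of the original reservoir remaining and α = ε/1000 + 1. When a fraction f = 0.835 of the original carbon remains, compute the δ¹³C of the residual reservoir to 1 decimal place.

Rayleigh residual: δ_res = (δ₀ + 1000)·f^(α−1) − 1000
α = ε/1000 + 1 = 1.03750, so α − 1 = 0.03750
f^(α−1) = 0.835^(0.03750) = 0.993261
δ_res = (-2.4 + 1000) × 0.993261 − 1000 = 990.877 − 1000 = -9.12 per mil

-9.1 per mil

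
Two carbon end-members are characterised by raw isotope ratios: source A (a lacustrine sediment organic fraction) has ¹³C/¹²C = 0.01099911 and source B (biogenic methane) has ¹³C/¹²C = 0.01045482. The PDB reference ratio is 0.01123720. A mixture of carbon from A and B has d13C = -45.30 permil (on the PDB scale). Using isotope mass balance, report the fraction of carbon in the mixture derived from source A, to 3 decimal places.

0.502

δ_A = (0.01099911/0.01123720 − 1)×1000 = (0.978812 − 1)×1000 = -21.188 permil
δ_B = (0.01045482/0.01123720 − 1)×1000 = (0.930376 − 1)×1000 = -69.624 permil
f_A = (δ_mix − δ_B)/(δ_A − δ_B) = (-45.30 − (-69.624))/(-21.188 − (-69.624))
f_A = 24.324 / 48.436 = 0.5022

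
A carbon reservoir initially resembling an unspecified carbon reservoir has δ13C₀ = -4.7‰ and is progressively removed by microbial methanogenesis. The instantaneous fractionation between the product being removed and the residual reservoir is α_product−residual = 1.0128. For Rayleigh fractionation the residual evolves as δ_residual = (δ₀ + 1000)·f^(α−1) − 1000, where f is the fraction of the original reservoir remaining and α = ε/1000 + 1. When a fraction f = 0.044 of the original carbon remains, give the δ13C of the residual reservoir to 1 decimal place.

Rayleigh residual: δ_res = (δ₀ + 1000)·f^(α−1) − 1000
α − 1 = 0.01280
f^(α−1) = 0.044^(0.01280) = 0.960807
δ_res = (-4.7 + 1000) × 0.960807 − 1000 = 956.291 − 1000 = -43.71‰

-43.7‰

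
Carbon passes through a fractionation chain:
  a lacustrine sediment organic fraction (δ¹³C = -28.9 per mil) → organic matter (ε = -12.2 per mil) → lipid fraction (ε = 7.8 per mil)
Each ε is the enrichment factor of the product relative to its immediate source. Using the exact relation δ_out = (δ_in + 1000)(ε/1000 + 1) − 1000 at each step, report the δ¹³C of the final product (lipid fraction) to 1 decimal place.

step 1: δ = (-28.90 + 1000)·(-12.2/1000 + 1) − 1000 = -40.75 per mil
step 2: δ = (-40.75 + 1000)·(7.8/1000 + 1) − 1000 = -33.27 per mil

-33.3 per mil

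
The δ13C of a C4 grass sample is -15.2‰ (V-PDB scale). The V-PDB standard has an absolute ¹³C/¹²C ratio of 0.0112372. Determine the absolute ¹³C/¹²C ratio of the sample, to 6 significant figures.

R_sample = R_standard × (δ13C/1000 + 1)
R_sample = 0.0112372 × (-15.2/1000 + 1) = 0.0112372 × 0.984800
R_sample = 0.0110664

0.0110664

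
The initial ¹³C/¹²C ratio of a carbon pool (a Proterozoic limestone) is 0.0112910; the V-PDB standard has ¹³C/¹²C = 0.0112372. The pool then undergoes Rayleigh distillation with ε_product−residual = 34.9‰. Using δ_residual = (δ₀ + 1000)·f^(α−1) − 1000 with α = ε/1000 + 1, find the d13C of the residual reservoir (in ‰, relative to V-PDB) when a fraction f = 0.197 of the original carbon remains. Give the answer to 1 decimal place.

-50.6‰

δ₀ = (0.0112910/0.0112372 − 1)×1000 = (1.004788 − 1)×1000 = 4.788‰
α − 1 = ε/1000 = 0.0349
f^(α−1) = 0.197^(0.0349) = 0.944880
δ_res = (4.788 + 1000) × 0.944880 − 1000 = 949.404 − 1000 = -50.60‰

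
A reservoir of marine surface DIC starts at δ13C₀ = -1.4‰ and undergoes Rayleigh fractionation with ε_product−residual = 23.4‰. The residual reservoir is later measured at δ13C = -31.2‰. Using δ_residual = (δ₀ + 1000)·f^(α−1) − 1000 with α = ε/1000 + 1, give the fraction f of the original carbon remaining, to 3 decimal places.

α − 1 = ε/1000 = 0.0234
(δ_res + 1000)/(δ₀ + 1000) = (-31.2 + 1000)/(-1.4 + 1000) = 968.8/998.6 = 0.970158
f = 0.970158^(1/0.0234) = exp(ln(0.970158)/0.0234) = exp(-0.03030/0.0234)
f = exp(-1.2947) = 0.2740

0.274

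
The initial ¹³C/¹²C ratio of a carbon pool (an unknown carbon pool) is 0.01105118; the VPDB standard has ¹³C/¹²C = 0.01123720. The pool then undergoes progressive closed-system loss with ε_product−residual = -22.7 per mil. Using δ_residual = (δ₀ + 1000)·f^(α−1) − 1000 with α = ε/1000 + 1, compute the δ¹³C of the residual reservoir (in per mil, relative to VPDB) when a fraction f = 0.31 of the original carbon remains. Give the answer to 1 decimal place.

9.9 per mil

δ₀ = (0.01105118/0.01123720 − 1)×1000 = (0.983446 − 1)×1000 = -16.554 per mil
α − 1 = ε/1000 = -0.0227
f^(α−1) = 0.31^(-0.0227) = 1.026942
δ_res = (-16.554 + 1000) × 1.026942 − 1000 = 1009.942 − 1000 = 9.94 per mil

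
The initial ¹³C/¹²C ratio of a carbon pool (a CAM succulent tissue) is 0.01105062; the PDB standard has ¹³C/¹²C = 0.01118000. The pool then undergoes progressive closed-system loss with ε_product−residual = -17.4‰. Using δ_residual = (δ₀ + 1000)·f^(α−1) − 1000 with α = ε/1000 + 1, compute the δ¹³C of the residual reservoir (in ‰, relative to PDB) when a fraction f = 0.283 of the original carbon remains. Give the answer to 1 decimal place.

δ₀ = (0.01105062/0.01118000 − 1)×1000 = (0.988428 − 1)×1000 = -11.572‰
α − 1 = ε/1000 = -0.0174
f^(α−1) = 0.283^(-0.0174) = 1.022207
δ_res = (-11.572 + 1000) × 1.022207 − 1000 = 1010.378 − 1000 = 10.38‰

10.4‰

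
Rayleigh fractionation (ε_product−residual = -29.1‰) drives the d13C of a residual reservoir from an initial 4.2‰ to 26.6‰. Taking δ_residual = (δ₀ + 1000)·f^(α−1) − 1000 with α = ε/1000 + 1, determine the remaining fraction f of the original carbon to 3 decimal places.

α − 1 = ε/1000 = -0.0291
(δ_res + 1000)/(δ₀ + 1000) = (26.6 + 1000)/(4.2 + 1000) = 1026.6/1004.2 = 1.022306
f = 1.022306^(1/-0.0291) = exp(ln(1.022306)/-0.0291) = exp(0.02206/-0.0291)
f = exp(-0.7581) = 0.4685

0.469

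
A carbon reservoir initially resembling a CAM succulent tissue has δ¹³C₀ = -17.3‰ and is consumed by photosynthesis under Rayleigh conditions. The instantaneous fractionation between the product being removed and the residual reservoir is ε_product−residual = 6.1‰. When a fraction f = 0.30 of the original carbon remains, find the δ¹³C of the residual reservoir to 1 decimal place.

-24.5‰

Rayleigh residual: δ_res = (δ₀ + 1000)·f^(α−1) − 1000
α = ε/1000 + 1 = 1.00610, so α − 1 = 0.00610
f^(α−1) = 0.30^(0.00610) = 0.992683
δ_res = (-17.3 + 1000) × 0.992683 − 1000 = 975.509 − 1000 = -24.49‰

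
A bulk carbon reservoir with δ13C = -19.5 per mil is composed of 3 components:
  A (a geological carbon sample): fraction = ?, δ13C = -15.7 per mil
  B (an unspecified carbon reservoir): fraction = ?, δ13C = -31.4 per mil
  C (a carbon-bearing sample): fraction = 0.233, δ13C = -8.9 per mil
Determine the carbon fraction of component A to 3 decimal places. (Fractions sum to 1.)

0.424

Let f_A and f_B be the unknown fractions; fractions sum to 1 so f_A + f_B = 0.767.
Mass balance: Σ fᵢ·δᵢ = δ_bulk ⇒ f_A·(-15.7) + f_B·(-31.4) = -19.5 − (-2.074) = -17.426
Substitute f_B = 0.767 − f_A:
f_A·(-15.7 − -31.4) = -17.426 − 0.767×(-31.4) = 6.657
f_A = 6.657 / 15.7 = 0.4240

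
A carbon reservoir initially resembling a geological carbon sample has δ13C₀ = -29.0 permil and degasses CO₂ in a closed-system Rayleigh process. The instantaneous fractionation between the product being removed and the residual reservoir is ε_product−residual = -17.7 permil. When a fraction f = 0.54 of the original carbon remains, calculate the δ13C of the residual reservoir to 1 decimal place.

-18.4 permil

Rayleigh residual: δ_res = (δ₀ + 1000)·f^(α−1) − 1000
α = ε/1000 + 1 = 0.98230, so α − 1 = -0.01770
f^(α−1) = 0.54^(-0.01770) = 1.010966
δ_res = (-29.0 + 1000) × 1.010966 − 1000 = 981.648 − 1000 = -18.35 permil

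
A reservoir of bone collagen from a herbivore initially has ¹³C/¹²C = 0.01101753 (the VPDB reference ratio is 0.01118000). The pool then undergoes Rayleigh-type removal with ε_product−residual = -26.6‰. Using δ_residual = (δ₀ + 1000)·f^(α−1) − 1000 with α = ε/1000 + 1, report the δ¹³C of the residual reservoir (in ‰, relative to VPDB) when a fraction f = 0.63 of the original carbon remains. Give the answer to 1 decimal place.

-2.3‰

δ₀ = (0.01101753/0.01118000 − 1)×1000 = (0.985468 − 1)×1000 = -14.532‰
α − 1 = ε/1000 = -0.0266
f^(α−1) = 0.63^(-0.0266) = 1.012366
δ_res = (-14.532 + 1000) × 1.012366 − 1000 = 997.654 − 1000 = -2.35‰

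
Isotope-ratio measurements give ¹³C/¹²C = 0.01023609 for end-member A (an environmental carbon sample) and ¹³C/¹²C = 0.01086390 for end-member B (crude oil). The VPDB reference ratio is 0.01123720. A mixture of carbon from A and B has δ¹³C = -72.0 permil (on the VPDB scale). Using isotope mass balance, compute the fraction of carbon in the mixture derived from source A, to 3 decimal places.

0.694

δ_A = (0.01023609/0.01123720 − 1)×1000 = (0.910911 − 1)×1000 = -89.089 permil
δ_B = (0.01086390/0.01123720 − 1)×1000 = (0.966780 − 1)×1000 = -33.220 permil
f_A = (δ_mix − δ_B)/(δ_A − δ_B) = (-72.0 − (-33.220))/(-89.089 − (-33.220))
f_A = -38.780 / -55.869 = 0.6941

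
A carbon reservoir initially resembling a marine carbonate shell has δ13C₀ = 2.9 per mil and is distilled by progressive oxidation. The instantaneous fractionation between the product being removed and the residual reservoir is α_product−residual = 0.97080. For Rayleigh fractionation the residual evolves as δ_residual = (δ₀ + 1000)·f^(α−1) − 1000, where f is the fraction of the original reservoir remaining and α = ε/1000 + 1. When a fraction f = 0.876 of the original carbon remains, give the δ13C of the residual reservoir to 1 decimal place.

Rayleigh residual: δ_res = (δ₀ + 1000)·f^(α−1) − 1000
α − 1 = -0.02920
f^(α−1) = 0.876^(-0.02920) = 1.003873
δ_res = (2.9 + 1000) × 1.003873 − 1000 = 1006.784 − 1000 = 6.78 per mil

6.8 per mil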